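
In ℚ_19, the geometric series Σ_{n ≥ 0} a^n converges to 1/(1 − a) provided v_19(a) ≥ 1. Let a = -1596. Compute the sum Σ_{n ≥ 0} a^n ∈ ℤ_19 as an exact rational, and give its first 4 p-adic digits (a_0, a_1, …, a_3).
Σ a^n = 1/(1 − a) = 1/1597;  first 4 digits = (1, 11, 2, 11)

v_19(a) = 1 ≥ 1, so the series converges in ℤ_19 to 1/(1 − a) = 1/(1 − (-1596)) = 1/1597. Expand this rational in ℤ_19: compute digits iteratively via d_i = x_i mod 19, x_{i+1} = (x_i − d_i)/19. The first 4 digits are (1, 11, 2, 11).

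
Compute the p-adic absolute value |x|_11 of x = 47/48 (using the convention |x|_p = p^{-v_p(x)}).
|47/48|_11 = 1

Step 1 — compute v_11(x) by factoring powers of 11 out of the numerator and denominator: v_11(47/48) = 0. Step 2 — apply |x|_p = p^{-v_p(x)} = 11^{0} = 1.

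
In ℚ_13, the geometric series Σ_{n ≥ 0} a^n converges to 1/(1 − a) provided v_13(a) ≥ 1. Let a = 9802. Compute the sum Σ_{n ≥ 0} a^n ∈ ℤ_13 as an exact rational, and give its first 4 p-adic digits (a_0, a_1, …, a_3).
Σ a^n = 1/(1 − a) = -1/9801;  first 4 digits = (1, 0, 6, 4)

v_13(a) = 2 ≥ 1, so the series converges in ℤ_13 to 1/(1 − a) = 1/(1 − 9802) = -1/9801. Expand this rational in ℤ_13: compute digits iteratively via d_i = x_i mod 13, x_{i+1} = (x_i − d_i)/13. The first 4 digits are (1, 0, 6, 4).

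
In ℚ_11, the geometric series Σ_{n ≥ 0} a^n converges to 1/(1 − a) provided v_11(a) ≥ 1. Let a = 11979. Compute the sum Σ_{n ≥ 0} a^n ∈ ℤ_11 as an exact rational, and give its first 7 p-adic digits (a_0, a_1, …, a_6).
Σ a^n = 1/(1 − a) = -1/11978;  first 7 digits = (1, 0, 0, 9, 0, 0, 4)

v_11(a) = 3 ≥ 1, so the series converges in ℤ_11 to 1/(1 − a) = 1/(1 − 11979) = -1/11978. Expand this rational in ℤ_11: compute digits iteratively via d_i = x_i mod 11, x_{i+1} = (x_i − d_i)/11. The first 7 digits are (1, 0, 0, 9, 0, 0, 4).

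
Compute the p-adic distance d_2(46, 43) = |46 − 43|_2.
d_2(46, 43) = 1

Step 1 — x − y = 46 − 43 = 3. Step 2 — v_2(3) = 0 (factor: 3 = (2^0 · 3); the sign does not affect v_p). Step 3 — |x − y|_2 = 2^{0} = 1.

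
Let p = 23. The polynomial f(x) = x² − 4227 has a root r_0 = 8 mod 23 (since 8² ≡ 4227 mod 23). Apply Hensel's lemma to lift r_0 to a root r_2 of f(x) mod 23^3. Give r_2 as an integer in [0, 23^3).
r_2 = 169 (mod 12167)

Hensel's recurrence: r_{i+1} = r_i − f(r_i)·(f′(r_i))^{-1} mod 23^{i+2}, with f′(x) = 2x. Iterate:
  r_0 = 8 (mod 23)
  r_1 = 169 (mod 529)
  r_2 = 169 (mod 12167)
Final: r_2 = 169, and one checks f(r_2) ≡ 0 mod 23^3.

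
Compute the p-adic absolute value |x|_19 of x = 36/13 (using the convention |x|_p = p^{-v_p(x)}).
|36/13|_19 = 1

Step 1 — compute v_19(x) by factoring powers of 19 out of the numerator and denominator: v_19(36/13) = 0. Step 2 — apply |x|_p = p^{-v_p(x)} = 19^{0} = 1.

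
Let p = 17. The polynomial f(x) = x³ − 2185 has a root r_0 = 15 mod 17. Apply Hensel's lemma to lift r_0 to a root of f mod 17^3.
r_2 = 1987 (mod 4913)

Hensel: r_{i+1} = r_i − f(r_i)/f′(r_i) mod 17^{i+2}, where f′(x) = 3x². Iterate:
  r_0 = 15 (mod 17)
  r_1 = 253 (mod 289)
  r_2 = 1987 (mod 4913)
Final: r = 1987 with f(r) ≡ 0 mod 17^3.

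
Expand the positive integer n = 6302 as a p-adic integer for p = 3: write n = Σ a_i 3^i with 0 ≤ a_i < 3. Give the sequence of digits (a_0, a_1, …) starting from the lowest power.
(a_0, a_1, …) = (2, 0, 1, 2, 2, 1, 2, 2)

Repeated division by 3 gives the digits low-to-high: 6302 = 2 + 1·3^2 + 2·3^3 + 2·3^4 + 1·3^5 + 2·3^6 + 2·3^7. Digit sequence: (2, 0, 1, 2, 2, 1, 2, 2).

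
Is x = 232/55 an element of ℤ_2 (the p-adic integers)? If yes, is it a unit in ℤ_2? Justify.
x ∈ ℤ_2 but not a unit; v_2(x) = 3 > 0

ℤ_2 = {x ∈ ℚ_2 : v_2(x) ≥ 0} and ℤ_2^× = {x ∈ ℤ_2 : v_2(x) = 0}. Here v_2(232/55) = v_2(num) − v_2(den) = 3; compare against these criteria.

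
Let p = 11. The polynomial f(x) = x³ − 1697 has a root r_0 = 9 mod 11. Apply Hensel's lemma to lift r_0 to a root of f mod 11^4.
r_3 = 977 (mod 14641)

Hensel: r_{i+1} = r_i − f(r_i)/f′(r_i) mod 11^{i+2}, where f′(x) = 3x². Iterate:
  r_0 = 9 (mod 11)
  r_1 = 9 (mod 121)
  r_2 = 977 (mod 1331)
  r_3 = 977 (mod 14641)
Final: r = 977 with f(r) ≡ 0 mod 11^4.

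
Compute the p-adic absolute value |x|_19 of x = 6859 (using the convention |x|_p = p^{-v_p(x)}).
|6859|_19 = 1/6859

Step 1 — compute v_19(x) by factoring powers of 19 out of the numerator and denominator: v_19(6859) = 3. Step 2 — apply |x|_p = p^{-v_p(x)} = 19^{-3} = 1/6859.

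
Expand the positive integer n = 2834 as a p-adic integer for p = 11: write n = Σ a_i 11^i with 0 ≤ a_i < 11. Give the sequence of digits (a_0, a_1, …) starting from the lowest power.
(a_0, a_1, …) = (7, 4, 1, 2)

Repeated division by 11 gives the digits low-to-high: 2834 = 7 + 4·11^1 + 1·11^2 + 2·11^3. Digit sequence: (7, 4, 1, 2).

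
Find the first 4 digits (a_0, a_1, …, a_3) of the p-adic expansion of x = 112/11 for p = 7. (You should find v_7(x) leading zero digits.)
(a_0, …, a_3) = (0, 4, 6, 1)

v_7(112/11) = 1, so a_0 = ... = a_0 = 0. Factor out: x = 7^1 · u with u = 16/11 a unit in ℤ_7. Expand u iteratively via a_{v+i} = u_i mod 7, u_{i+1} = (u_i − a_{v+i})/7:
  u_0 = 16/11;  a_1 = 4;  u_1 = (u_0 − 4)/7 = -4/11
  u_1 = -4/11;  a_2 = 6;  u_2 = (u_1 − 6)/7 = -10/11
  u_2 = -10/11;  a_3 = 1;  u_3 = (u_2 − 1)/7 = -3/11
Digits: (0, 4, 6, 1).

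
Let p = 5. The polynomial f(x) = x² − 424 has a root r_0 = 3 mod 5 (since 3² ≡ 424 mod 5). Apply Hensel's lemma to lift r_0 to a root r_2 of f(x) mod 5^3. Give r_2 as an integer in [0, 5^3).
r_2 = 118 (mod 125)

Hensel's recurrence: r_{i+1} = r_i − f(r_i)·(f′(r_i))^{-1} mod 5^{i+2}, with f′(x) = 2x. Iterate:
  r_0 = 3 (mod 5)
  r_1 = 18 (mod 25)
  r_2 = 118 (mod 125)
Final: r_2 = 118, and one checks f(r_2) ≡ 0 mod 5^3.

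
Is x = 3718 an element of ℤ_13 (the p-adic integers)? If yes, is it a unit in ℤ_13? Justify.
x ∈ ℤ_13 but not a unit; v_13(x) = 2 > 0

ℤ_13 = {x ∈ ℚ_13 : v_13(x) ≥ 0} and ℤ_13^× = {x ∈ ℤ_13 : v_13(x) = 0}. Here v_13(3718) = v_13(num) − v_13(den) = 2; compare against these criteria.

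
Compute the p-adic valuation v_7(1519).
v_7(1519) = 2

v_7(n) is the largest exponent k such that 7^k divides n. Factor out: 1519 = 7^2 · 31. (Sign doesn't affect v_p.) So v_7(1519) = 2.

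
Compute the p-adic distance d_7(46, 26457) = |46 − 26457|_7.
d_7(46, 26457) = 1/2401

Step 1 — x − y = 46 − 26457 = -26411. Step 2 — v_7(-26411) = 4 (factor: -26411 = −(7^4 · 11); the sign does not affect v_p). Step 3 — |x − y|_7 = 7^{-4} = 1/2401.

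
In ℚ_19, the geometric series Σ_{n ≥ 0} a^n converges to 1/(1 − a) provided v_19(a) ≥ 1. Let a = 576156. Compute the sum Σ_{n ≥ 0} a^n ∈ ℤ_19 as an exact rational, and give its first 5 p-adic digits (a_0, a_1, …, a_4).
Σ a^n = 1/(1 − a) = -1/576155;  first 5 digits = (1, 0, 0, 8, 4)

v_19(a) = 3 ≥ 1, so the series converges in ℤ_19 to 1/(1 − a) = 1/(1 − 576156) = -1/576155. Expand this rational in ℤ_19: compute digits iteratively via d_i = x_i mod 19, x_{i+1} = (x_i − d_i)/19. The first 5 digits are (1, 0, 0, 8, 4).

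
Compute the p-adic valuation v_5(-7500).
v_5(-7500) = 4

v_5(n) is the largest exponent k such that 5^k divides n. Factor out: -7500 = -5^4 · 12. (Sign doesn't affect v_p.) So v_5(-7500) = 4.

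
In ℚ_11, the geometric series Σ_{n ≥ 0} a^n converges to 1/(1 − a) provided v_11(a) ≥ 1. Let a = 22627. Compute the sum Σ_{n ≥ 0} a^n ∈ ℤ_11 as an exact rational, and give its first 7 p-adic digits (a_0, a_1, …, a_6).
Σ a^n = 1/(1 − a) = -1/22626;  first 7 digits = (1, 0, 0, 6, 1, 0, 3)

v_11(a) = 3 ≥ 1, so the series converges in ℤ_11 to 1/(1 − a) = 1/(1 − 22627) = -1/22626. Expand this rational in ℤ_11: compute digits iteratively via d_i = x_i mod 11, x_{i+1} = (x_i − d_i)/11. The first 7 digits are (1, 0, 0, 6, 1, 0, 3).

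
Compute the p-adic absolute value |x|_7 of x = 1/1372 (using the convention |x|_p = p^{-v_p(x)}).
|1/1372|_7 = 343

Step 1 — compute v_7(x) by factoring powers of 7 out of the numerator and denominator: v_7(1/1372) = -3. Step 2 — apply |x|_p = p^{-v_p(x)} = 7^{3} = 343.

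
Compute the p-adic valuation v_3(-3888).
v_3(-3888) = 5

v_3(n) is the largest exponent k such that 3^k divides n. Factor out: -3888 = -3^5 · 16. (Sign doesn't affect v_p.) So v_3(-3888) = 5.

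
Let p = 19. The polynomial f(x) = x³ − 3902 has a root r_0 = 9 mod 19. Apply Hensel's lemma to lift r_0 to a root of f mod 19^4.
r_3 = 55983 (mod 130321)

Hensel: r_{i+1} = r_i − f(r_i)/f′(r_i) mod 19^{i+2}, where f′(x) = 3x². Iterate:
  r_0 = 9 (mod 19)
  r_1 = 28 (mod 361)
  r_2 = 1111 (mod 6859)
  r_3 = 55983 (mod 130321)
Final: r = 55983 with f(r) ≡ 0 mod 19^4.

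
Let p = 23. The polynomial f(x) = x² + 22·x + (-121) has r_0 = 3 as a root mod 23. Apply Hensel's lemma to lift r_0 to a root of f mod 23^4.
r_3 = 196377 (mod 279841)

Hensel: r_{i+1} = r_i − f(r_i)·(f′(r_i))^{-1} mod 23^{i+2}, f′(x) = 2x + 22. Iterate:
  r_0 = 3 (mod 23)
  r_1 = 118 (mod 529)
  r_2 = 1705 (mod 12167)
  r_3 = 196377 (mod 279841)
Final: r = 196377 satisfies f(r) ≡ 0 mod 23^4.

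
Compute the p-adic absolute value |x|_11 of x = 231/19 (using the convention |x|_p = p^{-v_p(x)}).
|231/19|_11 = 1/11

Step 1 — compute v_11(x) by factoring powers of 11 out of the numerator and denominator: v_11(231/19) = 1. Step 2 — apply |x|_p = p^{-v_p(x)} = 11^{-1} = 1/11.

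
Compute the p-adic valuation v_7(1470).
v_7(1470) = 2

v_7(n) is the largest exponent k such that 7^k divides n. Factor out: 1470 = 7^2 · 30. (Sign doesn't affect v_p.) So v_7(1470) = 2.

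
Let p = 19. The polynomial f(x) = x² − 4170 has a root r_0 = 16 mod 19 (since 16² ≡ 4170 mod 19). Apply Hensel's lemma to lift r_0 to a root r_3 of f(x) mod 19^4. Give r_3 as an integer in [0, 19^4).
r_3 = 2011 (mod 130321)

Hensel's recurrence: r_{i+1} = r_i − f(r_i)·(f′(r_i))^{-1} mod 19^{i+2}, with f′(x) = 2x. Iterate:
  r_0 = 16 (mod 19)
  r_1 = 206 (mod 361)
  r_2 = 2011 (mod 6859)
  r_3 = 2011 (mod 130321)
Final: r_3 = 2011, and one checks f(r_3) ≡ 0 mod 19^4.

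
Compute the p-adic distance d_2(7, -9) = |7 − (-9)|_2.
d_2(7, -9) = 1/16

Step 1 — x − y = 7 − (-9) = 16. Step 2 — v_2(16) = 4 (factor: 16 = (2^4 · 1); the sign does not affect v_p). Step 3 — |x − y|_2 = 2^{-4} = 1/16.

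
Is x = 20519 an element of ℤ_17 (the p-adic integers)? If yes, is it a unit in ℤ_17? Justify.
x ∈ ℤ_17 but not a unit; v_17(x) = 2 > 0

ℤ_17 = {x ∈ ℚ_17 : v_17(x) ≥ 0} and ℤ_17^× = {x ∈ ℤ_17 : v_17(x) = 0}. Here v_17(20519) = v_17(num) − v_17(den) = 2; compare against these criteria.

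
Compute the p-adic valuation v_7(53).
v_7(53) = 0

v_7(n) is the largest exponent k such that 7^k divides n. Factor out: 53 = 7^0 · 53. (Sign doesn't affect v_p.) So v_7(53) = 0.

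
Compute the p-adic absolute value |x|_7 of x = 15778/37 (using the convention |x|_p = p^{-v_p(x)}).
|15778/37|_7 = 1/343

Step 1 — compute v_7(x) by factoring powers of 7 out of the numerator and denominator: v_7(15778/37) = 3. Step 2 — apply |x|_p = p^{-v_p(x)} = 7^{-3} = 1/343.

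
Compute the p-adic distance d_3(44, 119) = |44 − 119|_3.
d_3(44, 119) = 1/3

Step 1 — x − y = 44 − 119 = -75. Step 2 — v_3(-75) = 1 (factor: -75 = −(3^1 · 25); the sign does not affect v_p). Step 3 — |x − y|_3 = 3^{-1} = 1/3.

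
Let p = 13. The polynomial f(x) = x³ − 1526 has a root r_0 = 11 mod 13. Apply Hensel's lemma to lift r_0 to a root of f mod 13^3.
r_2 = 1675 (mod 2197)

Hensel: r_{i+1} = r_i − f(r_i)/f′(r_i) mod 13^{i+2}, where f′(x) = 3x². Iterate:
  r_0 = 11 (mod 13)
  r_1 = 154 (mod 169)
  r_2 = 1675 (mod 2197)
Final: r = 1675 with f(r) ≡ 0 mod 13^3.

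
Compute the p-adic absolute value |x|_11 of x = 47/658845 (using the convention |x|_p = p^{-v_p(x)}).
|47/658845|_11 = 14641

Step 1 — compute v_11(x) by factoring powers of 11 out of the numerator and denominator: v_11(47/658845) = -4. Step 2 — apply |x|_p = p^{-v_p(x)} = 11^{4} = 14641.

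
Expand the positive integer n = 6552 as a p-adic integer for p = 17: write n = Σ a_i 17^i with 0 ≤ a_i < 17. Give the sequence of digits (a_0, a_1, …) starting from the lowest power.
(a_0, a_1, …) = (7, 11, 5, 1)

Repeated division by 17 gives the digits low-to-high: 6552 = 7 + 11·17^1 + 5·17^2 + 1·17^3. Digit sequence: (7, 11, 5, 1).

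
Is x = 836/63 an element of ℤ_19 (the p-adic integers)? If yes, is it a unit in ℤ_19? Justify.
x ∈ ℤ_19 but not a unit; v_19(x) = 1 > 0

ℤ_19 = {x ∈ ℚ_19 : v_19(x) ≥ 0} and ℤ_19^× = {x ∈ ℤ_19 : v_19(x) = 0}. Here v_19(836/63) = v_19(num) − v_19(den) = 1; compare against these criteria.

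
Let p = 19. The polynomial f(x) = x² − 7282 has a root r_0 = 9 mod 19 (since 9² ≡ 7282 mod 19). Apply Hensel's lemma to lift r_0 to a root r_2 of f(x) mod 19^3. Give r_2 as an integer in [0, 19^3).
r_2 = 389 (mod 6859)

Hensel's recurrence: r_{i+1} = r_i − f(r_i)·(f′(r_i))^{-1} mod 19^{i+2}, with f′(x) = 2x. Iterate:
  r_0 = 9 (mod 19)
  r_1 = 28 (mod 361)
  r_2 = 389 (mod 6859)
Final: r_2 = 389, and one checks f(r_2) ≡ 0 mod 19^3.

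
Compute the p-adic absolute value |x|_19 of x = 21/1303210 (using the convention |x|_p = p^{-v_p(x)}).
|21/1303210|_19 = 130321

Step 1 — compute v_19(x) by factoring powers of 19 out of the numerator and denominator: v_19(21/1303210) = -4. Step 2 — apply |x|_p = p^{-v_p(x)} = 19^{4} = 130321.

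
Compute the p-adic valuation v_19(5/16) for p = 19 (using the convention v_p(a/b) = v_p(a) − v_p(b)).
v_19(5/16) = 0

Factor powers of 19 from the numerator and denominator of the reduced fraction: 5 = 19^0 · 5 and 16 = 19^0 · 16. Apply v_p(a/b) = v_p(a) − v_p(b): v_19(5/16) = 0 − 0 = 0.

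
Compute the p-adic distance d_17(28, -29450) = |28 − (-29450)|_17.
d_17(28, -29450) = 1/4913

Step 1 — x − y = 28 − (-29450) = 29478. Step 2 — v_17(29478) = 3 (factor: 29478 = (17^3 · 6); the sign does not affect v_p). Step 3 — |x − y|_17 = 17^{-3} = 1/4913.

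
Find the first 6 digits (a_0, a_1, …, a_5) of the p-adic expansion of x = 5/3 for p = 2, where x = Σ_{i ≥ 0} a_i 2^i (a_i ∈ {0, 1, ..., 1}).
(a_0, …, a_5) = (1, 1, 1, 0, 1, 0)

v_2(5/3) = 0 (numerator and denominator both coprime to 2), so x ∈ ℤ_2^×. Compute digits iteratively via a_i = x_i mod 2, x_{i+1} = (x_i − a_i)/2, with x_0 = x:
  x_0 = 5/3;  a_0 = 1;  x_1 = (x_0 − 1)/2 = 1/3
  x_1 = 1/3;  a_1 = 1;  x_2 = (x_1 − 1)/2 = -1/3
  x_2 = -1/3;  a_2 = 1;  x_3 = (x_2 − 1)/2 = -2/3
  x_3 = -2/3;  a_3 = 0;  x_4 = (x_3 − 0)/2 = -1/3
  x_4 = -1/3;  a_4 = 1;  x_5 = (x_4 − 1)/2 = -2/3
  x_5 = -2/3;  a_5 = 0;  x_6 = (x_5 − 0)/2 = -1/3
Digits: (1, 1, 1, 0, 1, 0).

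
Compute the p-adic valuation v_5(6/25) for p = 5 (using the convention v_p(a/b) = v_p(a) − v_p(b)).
v_5(6/25) = -2

Factor powers of 5 from the numerator and denominator of the reduced fraction: 6 = 5^0 · 6 and 25 = 5^2 · 1. Apply v_p(a/b) = v_p(a) − v_p(b): v_5(6/25) = 0 − 2 = -2.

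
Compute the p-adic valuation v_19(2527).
v_19(2527) = 2

v_19(n) is the largest exponent k such that 19^k divides n. Factor out: 2527 = 19^2 · 7. (Sign doesn't affect v_p.) So v_19(2527) = 2.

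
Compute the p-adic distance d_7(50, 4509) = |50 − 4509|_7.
d_7(50, 4509) = 1/343

Step 1 — x − y = 50 − 4509 = -4459. Step 2 — v_7(-4459) = 3 (factor: -4459 = −(7^3 · 13); the sign does not affect v_p). Step 3 — |x − y|_7 = 7^{-3} = 1/343.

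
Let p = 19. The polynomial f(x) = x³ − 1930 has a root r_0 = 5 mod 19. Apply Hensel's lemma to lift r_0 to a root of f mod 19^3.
r_2 = 5059 (mod 6859)

Hensel: r_{i+1} = r_i − f(r_i)/f′(r_i) mod 19^{i+2}, where f′(x) = 3x². Iterate:
  r_0 = 5 (mod 19)
  r_1 = 5 (mod 361)
  r_2 = 5059 (mod 6859)
Final: r = 5059 with f(r) ≡ 0 mod 19^3.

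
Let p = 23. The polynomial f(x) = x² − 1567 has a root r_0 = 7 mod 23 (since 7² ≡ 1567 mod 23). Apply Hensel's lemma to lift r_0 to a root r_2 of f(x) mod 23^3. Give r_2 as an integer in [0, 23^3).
r_2 = 8126 (mod 12167)

Hensel's recurrence: r_{i+1} = r_i − f(r_i)·(f′(r_i))^{-1} mod 23^{i+2}, with f′(x) = 2x. Iterate:
  r_0 = 7 (mod 23)
  r_1 = 191 (mod 529)
  r_2 = 8126 (mod 12167)
Final: r_2 = 8126, and one checks f(r_2) ≡ 0 mod 23^3.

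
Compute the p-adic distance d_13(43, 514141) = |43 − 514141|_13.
d_13(43, 514141) = 1/28561

Step 1 — x − y = 43 − 514141 = -514098. Step 2 — v_13(-514098) = 4 (factor: -514098 = −(13^4 · 18); the sign does not affect v_p). Step 3 — |x − y|_13 = 13^{-4} = 1/28561.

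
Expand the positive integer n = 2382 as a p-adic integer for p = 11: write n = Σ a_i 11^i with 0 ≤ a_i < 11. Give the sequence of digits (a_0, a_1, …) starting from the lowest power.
(a_0, a_1, …) = (6, 7, 8, 1)

Repeated division by 11 gives the digits low-to-high: 2382 = 6 + 7·11^1 + 8·11^2 + 1·11^3. Digit sequence: (6, 7, 8, 1).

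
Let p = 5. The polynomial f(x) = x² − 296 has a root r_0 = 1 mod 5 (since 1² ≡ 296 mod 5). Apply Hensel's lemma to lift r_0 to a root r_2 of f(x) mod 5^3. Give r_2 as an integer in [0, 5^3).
r_2 = 36 (mod 125)

Hensel's recurrence: r_{i+1} = r_i − f(r_i)·(f′(r_i))^{-1} mod 5^{i+2}, with f′(x) = 2x. Iterate:
  r_0 = 1 (mod 5)
  r_1 = 11 (mod 25)
  r_2 = 36 (mod 125)
Final: r_2 = 36, and one checks f(r_2) ≡ 0 mod 5^3.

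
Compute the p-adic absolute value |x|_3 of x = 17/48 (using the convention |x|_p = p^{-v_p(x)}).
|17/48|_3 = 3

Step 1 — compute v_3(x) by factoring powers of 3 out of the numerator and denominator: v_3(17/48) = -1. Step 2 — apply |x|_p = p^{-v_p(x)} = 3^{1} = 3.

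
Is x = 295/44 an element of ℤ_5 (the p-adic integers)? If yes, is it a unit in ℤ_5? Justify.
x ∈ ℤ_5 but not a unit; v_5(x) = 1 > 0

ℤ_5 = {x ∈ ℚ_5 : v_5(x) ≥ 0} and ℤ_5^× = {x ∈ ℤ_5 : v_5(x) = 0}. Here v_5(295/44) = v_5(num) − v_5(den) = 1; compare against these criteria.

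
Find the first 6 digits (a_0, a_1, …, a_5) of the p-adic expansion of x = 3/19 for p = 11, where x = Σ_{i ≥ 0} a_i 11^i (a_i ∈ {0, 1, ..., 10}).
(a_0, …, a_5) = (10, 2, 9, 9, 2, 9)

v_11(3/19) = 0 (numerator and denominator both coprime to 11), so x ∈ ℤ_11^×. Compute digits iteratively via a_i = x_i mod 11, x_{i+1} = (x_i − a_i)/11, with x_0 = x:
  x_0 = 3/19;  a_0 = 10;  x_1 = (x_0 − 10)/11 = -17/19
  x_1 = -17/19;  a_1 = 2;  x_2 = (x_1 − 2)/11 = -5/19
  x_2 = -5/19;  a_2 = 9;  x_3 = (x_2 − 9)/11 = -16/19
  x_3 = -16/19;  a_3 = 9;  x_4 = (x_3 − 9)/11 = -17/19
  x_4 = -17/19;  a_4 = 2;  x_5 = (x_4 − 2)/11 = -5/19
  x_5 = -5/19;  a_5 = 9;  x_6 = (x_5 − 9)/11 = -16/19
Digits: (10, 2, 9, 9, 2, 9).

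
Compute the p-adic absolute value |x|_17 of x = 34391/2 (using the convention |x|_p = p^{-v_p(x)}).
|34391/2|_17 = 1/4913

Step 1 — compute v_17(x) by factoring powers of 17 out of the numerator and denominator: v_17(34391/2) = 3. Step 2 — apply |x|_p = p^{-v_p(x)} = 17^{-3} = 1/4913.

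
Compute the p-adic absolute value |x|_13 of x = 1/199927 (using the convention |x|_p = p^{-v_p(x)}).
|1/199927|_13 = 28561

Step 1 — compute v_13(x) by factoring powers of 13 out of the numerator and denominator: v_13(1/199927) = -4. Step 2 — apply |x|_p = p^{-v_p(x)} = 13^{4} = 28561.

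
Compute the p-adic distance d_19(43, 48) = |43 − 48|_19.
d_19(43, 48) = 1

Step 1 — x − y = 43 − 48 = -5. Step 2 — v_19(-5) = 0 (factor: -5 = −(19^0 · 5); the sign does not affect v_p). Step 3 — |x − y|_19 = 19^{0} = 1.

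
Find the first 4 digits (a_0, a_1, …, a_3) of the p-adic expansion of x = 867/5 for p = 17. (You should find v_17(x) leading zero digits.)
(a_0, …, a_3) = (0, 0, 4, 10)

v_17(867/5) = 2, so a_0 = ... = a_1 = 0. Factor out: x = 17^2 · u with u = 3/5 a unit in ℤ_17. Expand u iteratively via a_{v+i} = u_i mod 17, u_{i+1} = (u_i − a_{v+i})/17:
  u_0 = 3/5;  a_2 = 4;  u_1 = (u_0 − 4)/17 = -1/5
  u_1 = -1/5;  a_3 = 10;  u_2 = (u_1 − 10)/17 = -3/5
Digits: (0, 0, 4, 10).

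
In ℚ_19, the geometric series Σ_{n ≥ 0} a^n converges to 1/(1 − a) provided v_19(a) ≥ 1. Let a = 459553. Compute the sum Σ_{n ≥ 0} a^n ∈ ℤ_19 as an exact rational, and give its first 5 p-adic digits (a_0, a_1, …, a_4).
Σ a^n = 1/(1 − a) = -1/459552;  first 5 digits = (1, 0, 0, 10, 3)

v_19(a) = 3 ≥ 1, so the series converges in ℤ_19 to 1/(1 − a) = 1/(1 − 459553) = -1/459552. Expand this rational in ℤ_19: compute digits iteratively via d_i = x_i mod 19, x_{i+1} = (x_i − d_i)/19. The first 5 digits are (1, 0, 0, 10, 3).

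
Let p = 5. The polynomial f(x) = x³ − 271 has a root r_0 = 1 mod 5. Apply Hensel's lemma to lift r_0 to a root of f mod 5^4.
r_3 = 116 (mod 625)

Hensel: r_{i+1} = r_i − f(r_i)/f′(r_i) mod 5^{i+2}, where f′(x) = 3x². Iterate:
  r_0 = 1 (mod 5)
  r_1 = 16 (mod 25)
  r_2 = 116 (mod 125)
  r_3 = 116 (mod 625)
Final: r = 116 with f(r) ≡ 0 mod 5^4.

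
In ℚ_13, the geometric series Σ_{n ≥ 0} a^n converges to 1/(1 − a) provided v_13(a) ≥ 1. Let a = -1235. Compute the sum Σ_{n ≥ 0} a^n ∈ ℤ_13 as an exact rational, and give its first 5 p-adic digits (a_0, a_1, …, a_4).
Σ a^n = 1/(1 − a) = 1/1236;  first 5 digits = (1, 9, 8, 5, 7)

v_13(a) = 1 ≥ 1, so the series converges in ℤ_13 to 1/(1 − a) = 1/(1 − (-1235)) = 1/1236. Expand this rational in ℤ_13: compute digits iteratively via d_i = x_i mod 13, x_{i+1} = (x_i − d_i)/13. The first 5 digits are (1, 9, 8, 5, 7).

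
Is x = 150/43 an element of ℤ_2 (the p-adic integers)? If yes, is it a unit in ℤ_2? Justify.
x ∈ ℤ_2 but not a unit; v_2(x) = 1 > 0

ℤ_2 = {x ∈ ℚ_2 : v_2(x) ≥ 0} and ℤ_2^× = {x ∈ ℤ_2 : v_2(x) = 0}. Here v_2(150/43) = v_2(num) − v_2(den) = 1; compare against these criteria.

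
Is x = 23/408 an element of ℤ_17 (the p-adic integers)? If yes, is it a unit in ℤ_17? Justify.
x ∉ ℤ_17 (v_17(x) = -1 < 0)

ℤ_17 = {x ∈ ℚ_17 : v_17(x) ≥ 0} and ℤ_17^× = {x ∈ ℤ_17 : v_17(x) = 0}. Here v_17(23/408) = v_17(num) − v_17(den) = -1; compare against these criteria.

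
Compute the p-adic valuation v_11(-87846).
v_11(-87846) = 4

v_11(n) is the largest exponent k such that 11^k divides n. Factor out: -87846 = -11^4 · 6. (Sign doesn't affect v_p.) So v_11(-87846) = 4.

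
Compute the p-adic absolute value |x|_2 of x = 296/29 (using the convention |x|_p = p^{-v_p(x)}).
|296/29|_2 = 1/8

Step 1 — compute v_2(x) by factoring powers of 2 out of the numerator and denominator: v_2(296/29) = 3. Step 2 — apply |x|_p = p^{-v_p(x)} = 2^{-3} = 1/8.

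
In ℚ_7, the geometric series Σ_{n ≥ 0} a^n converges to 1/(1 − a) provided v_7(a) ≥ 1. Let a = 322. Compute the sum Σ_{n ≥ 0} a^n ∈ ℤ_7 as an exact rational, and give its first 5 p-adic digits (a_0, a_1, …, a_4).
Σ a^n = 1/(1 − a) = -1/321;  first 5 digits = (1, 4, 1, 3, 1)

v_7(a) = 1 ≥ 1, so the series converges in ℤ_7 to 1/(1 − a) = 1/(1 − 322) = -1/321. Expand this rational in ℤ_7: compute digits iteratively via d_i = x_i mod 7, x_{i+1} = (x_i − d_i)/7. The first 5 digits are (1, 4, 1, 3, 1).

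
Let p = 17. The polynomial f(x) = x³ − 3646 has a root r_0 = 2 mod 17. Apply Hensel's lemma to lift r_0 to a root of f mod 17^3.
r_2 = 546 (mod 4913)

Hensel: r_{i+1} = r_i − f(r_i)/f′(r_i) mod 17^{i+2}, where f′(x) = 3x². Iterate:
  r_0 = 2 (mod 17)
  r_1 = 257 (mod 289)
  r_2 = 546 (mod 4913)
Final: r = 546 with f(r) ≡ 0 mod 17^3.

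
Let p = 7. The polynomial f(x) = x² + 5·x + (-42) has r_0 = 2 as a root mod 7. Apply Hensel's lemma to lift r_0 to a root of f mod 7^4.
r_3 = 1241 (mod 2401)

Hensel: r_{i+1} = r_i − f(r_i)·(f′(r_i))^{-1} mod 7^{i+2}, f′(x) = 2x + 5. Iterate:
  r_0 = 2 (mod 7)
  r_1 = 16 (mod 49)
  r_2 = 212 (mod 343)
  r_3 = 1241 (mod 2401)
Final: r = 1241 satisfies f(r) ≡ 0 mod 7^4.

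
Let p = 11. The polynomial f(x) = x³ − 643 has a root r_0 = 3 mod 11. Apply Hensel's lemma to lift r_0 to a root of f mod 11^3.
r_2 = 949 (mod 1331)

Hensel: r_{i+1} = r_i − f(r_i)/f′(r_i) mod 11^{i+2}, where f′(x) = 3x². Iterate:
  r_0 = 3 (mod 11)
  r_1 = 102 (mod 121)
  r_2 = 949 (mod 1331)
Final: r = 949 with f(r) ≡ 0 mod 11^3.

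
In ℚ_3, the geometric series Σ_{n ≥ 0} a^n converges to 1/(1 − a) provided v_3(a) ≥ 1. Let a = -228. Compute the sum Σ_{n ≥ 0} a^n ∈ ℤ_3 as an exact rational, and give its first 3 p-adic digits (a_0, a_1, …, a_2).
Σ a^n = 1/(1 − a) = 1/229;  first 3 digits = (1, 2, 2)

v_3(a) = 1 ≥ 1, so the series converges in ℤ_3 to 1/(1 − a) = 1/(1 − (-228)) = 1/229. Expand this rational in ℤ_3: compute digits iteratively via d_i = x_i mod 3, x_{i+1} = (x_i − d_i)/3. The first 3 digits are (1, 2, 2).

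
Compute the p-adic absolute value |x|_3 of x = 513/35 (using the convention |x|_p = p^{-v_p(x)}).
|513/35|_3 = 1/27

Step 1 — compute v_3(x) by factoring powers of 3 out of the numerator and denominator: v_3(513/35) = 3. Step 2 — apply |x|_p = p^{-v_p(x)} = 3^{-3} = 1/27.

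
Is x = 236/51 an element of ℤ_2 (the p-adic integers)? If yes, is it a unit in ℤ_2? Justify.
x ∈ ℤ_2 but not a unit; v_2(x) = 2 > 0

ℤ_2 = {x ∈ ℚ_2 : v_2(x) ≥ 0} and ℤ_2^× = {x ∈ ℤ_2 : v_2(x) = 0}. Here v_2(236/51) = v_2(num) − v_2(den) = 2; compare against these criteria.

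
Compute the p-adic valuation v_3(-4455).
v_3(-4455) = 4

v_3(n) is the largest exponent k such that 3^k divides n. Factor out: -4455 = -3^4 · 55. (Sign doesn't affect v_p.) So v_3(-4455) = 4.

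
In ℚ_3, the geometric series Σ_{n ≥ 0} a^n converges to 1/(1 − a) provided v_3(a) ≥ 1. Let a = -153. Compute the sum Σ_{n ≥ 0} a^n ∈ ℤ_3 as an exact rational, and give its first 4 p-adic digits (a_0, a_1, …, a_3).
Σ a^n = 1/(1 − a) = 1/154;  first 4 digits = (1, 0, 1, 0)

v_3(a) = 2 ≥ 1, so the series converges in ℤ_3 to 1/(1 − a) = 1/(1 − (-153)) = 1/154. Expand this rational in ℤ_3: compute digits iteratively via d_i = x_i mod 3, x_{i+1} = (x_i − d_i)/3. The first 4 digits are (1, 0, 1, 0).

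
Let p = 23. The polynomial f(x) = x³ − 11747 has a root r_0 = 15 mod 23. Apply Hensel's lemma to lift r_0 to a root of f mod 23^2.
r_1 = 268 (mod 529)

Hensel: r_{i+1} = r_i − f(r_i)/f′(r_i) mod 23^{i+2}, where f′(x) = 3x². Iterate:
  r_0 = 15 (mod 23)
  r_1 = 268 (mod 529)
Final: r = 268 with f(r) ≡ 0 mod 23^2.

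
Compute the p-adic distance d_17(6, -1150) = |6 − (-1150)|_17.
d_17(6, -1150) = 1/289

Step 1 — x − y = 6 − (-1150) = 1156. Step 2 — v_17(1156) = 2 (factor: 1156 = (17^2 · 4); the sign does not affect v_p). Step 3 — |x − y|_17 = 17^{-2} = 1/289.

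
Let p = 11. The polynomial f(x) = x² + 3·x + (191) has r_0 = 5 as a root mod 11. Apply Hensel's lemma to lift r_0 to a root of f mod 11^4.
r_3 = 12655 (mod 14641)

Hensel: r_{i+1} = r_i − f(r_i)·(f′(r_i))^{-1} mod 11^{i+2}, f′(x) = 2x + 3. Iterate:
  r_0 = 5 (mod 11)
  r_1 = 71 (mod 121)
  r_2 = 676 (mod 1331)
  r_3 = 12655 (mod 14641)
Final: r = 12655 satisfies f(r) ≡ 0 mod 11^4.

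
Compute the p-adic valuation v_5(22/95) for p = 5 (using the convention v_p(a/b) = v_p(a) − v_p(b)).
v_5(22/95) = -1

Factor powers of 5 from the numerator and denominator of the reduced fraction: 22 = 5^0 · 22 and 95 = 5^1 · 19. Apply v_p(a/b) = v_p(a) − v_p(b): v_5(22/95) = 0 − 1 = -1.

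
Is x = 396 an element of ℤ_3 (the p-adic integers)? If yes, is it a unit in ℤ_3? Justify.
x ∈ ℤ_3 but not a unit; v_3(x) = 2 > 0

ℤ_3 = {x ∈ ℚ_3 : v_3(x) ≥ 0} and ℤ_3^× = {x ∈ ℤ_3 : v_3(x) = 0}. Here v_3(396) = v_3(num) − v_3(den) = 2; compare against these criteria.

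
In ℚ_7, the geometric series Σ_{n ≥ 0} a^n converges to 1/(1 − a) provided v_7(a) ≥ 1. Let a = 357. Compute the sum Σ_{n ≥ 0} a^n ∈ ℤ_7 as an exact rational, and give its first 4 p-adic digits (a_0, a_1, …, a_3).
Σ a^n = 1/(1 − a) = -1/356;  first 4 digits = (1, 2, 4, 2)

v_7(a) = 1 ≥ 1, so the series converges in ℤ_7 to 1/(1 − a) = 1/(1 − 357) = -1/356. Expand this rational in ℤ_7: compute digits iteratively via d_i = x_i mod 7, x_{i+1} = (x_i − d_i)/7. The first 4 digits are (1, 2, 4, 2).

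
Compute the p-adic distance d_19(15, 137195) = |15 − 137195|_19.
d_19(15, 137195) = 1/6859

Step 1 — x − y = 15 − 137195 = -137180. Step 2 — v_19(-137180) = 3 (factor: -137180 = −(19^3 · 20); the sign does not affect v_p). Step 3 — |x − y|_19 = 19^{-3} = 1/6859.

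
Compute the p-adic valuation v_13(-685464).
v_13(-685464) = 4

v_13(n) is the largest exponent k such that 13^k divides n. Factor out: -685464 = -13^4 · 24. (Sign doesn't affect v_p.) So v_13(-685464) = 4.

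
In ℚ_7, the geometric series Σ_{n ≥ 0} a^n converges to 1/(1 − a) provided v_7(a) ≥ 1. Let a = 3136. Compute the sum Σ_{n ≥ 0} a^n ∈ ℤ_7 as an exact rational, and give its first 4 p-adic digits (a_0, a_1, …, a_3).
Σ a^n = 1/(1 − a) = -1/3135;  first 4 digits = (1, 0, 1, 2)

v_7(a) = 2 ≥ 1, so the series converges in ℤ_7 to 1/(1 − a) = 1/(1 − 3136) = -1/3135. Expand this rational in ℤ_7: compute digits iteratively via d_i = x_i mod 7, x_{i+1} = (x_i − d_i)/7. The first 4 digits are (1, 0, 1, 2).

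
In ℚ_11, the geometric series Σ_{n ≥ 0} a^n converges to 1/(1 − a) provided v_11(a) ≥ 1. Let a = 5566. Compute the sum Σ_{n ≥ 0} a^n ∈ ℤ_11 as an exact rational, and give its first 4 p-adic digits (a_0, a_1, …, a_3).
Σ a^n = 1/(1 − a) = -1/5565;  first 4 digits = (1, 0, 2, 4)

v_11(a) = 2 ≥ 1, so the series converges in ℤ_11 to 1/(1 − a) = 1/(1 − 5566) = -1/5565. Expand this rational in ℤ_11: compute digits iteratively via d_i = x_i mod 11, x_{i+1} = (x_i − d_i)/11. The first 4 digits are (1, 0, 2, 4).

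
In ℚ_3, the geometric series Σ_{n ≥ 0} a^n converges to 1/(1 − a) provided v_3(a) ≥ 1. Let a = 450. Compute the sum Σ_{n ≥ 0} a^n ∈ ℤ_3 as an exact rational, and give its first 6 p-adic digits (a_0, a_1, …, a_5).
Σ a^n = 1/(1 − a) = -1/449;  first 6 digits = (1, 0, 2, 1, 0, 1)

v_3(a) = 2 ≥ 1, so the series converges in ℤ_3 to 1/(1 − a) = 1/(1 − 450) = -1/449. Expand this rational in ℤ_3: compute digits iteratively via d_i = x_i mod 3, x_{i+1} = (x_i − d_i)/3. The first 6 digits are (1, 0, 2, 1, 0, 1).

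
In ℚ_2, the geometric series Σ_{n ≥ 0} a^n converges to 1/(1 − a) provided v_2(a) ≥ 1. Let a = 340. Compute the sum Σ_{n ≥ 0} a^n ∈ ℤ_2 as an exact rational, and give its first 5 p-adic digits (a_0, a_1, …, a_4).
Σ a^n = 1/(1 − a) = -1/339;  first 5 digits = (1, 0, 1, 0, 0)

v_2(a) = 2 ≥ 1, so the series converges in ℤ_2 to 1/(1 − a) = 1/(1 − 340) = -1/339. Expand this rational in ℤ_2: compute digits iteratively via d_i = x_i mod 2, x_{i+1} = (x_i − d_i)/2. The first 5 digits are (1, 0, 1, 0, 0).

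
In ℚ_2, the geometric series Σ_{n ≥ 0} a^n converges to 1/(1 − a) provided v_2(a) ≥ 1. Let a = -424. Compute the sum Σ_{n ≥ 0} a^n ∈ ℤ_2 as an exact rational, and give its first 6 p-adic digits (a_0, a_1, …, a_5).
Σ a^n = 1/(1 − a) = 1/425;  first 6 digits = (1, 0, 0, 1, 1, 0)

v_2(a) = 3 ≥ 1, so the series converges in ℤ_2 to 1/(1 − a) = 1/(1 − (-424)) = 1/425. Expand this rational in ℤ_2: compute digits iteratively via d_i = x_i mod 2, x_{i+1} = (x_i − d_i)/2. The first 6 digits are (1, 0, 0, 1, 1, 0).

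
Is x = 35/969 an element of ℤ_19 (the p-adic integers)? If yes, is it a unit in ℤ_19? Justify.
x ∉ ℤ_19 (v_19(x) = -1 < 0)

ℤ_19 = {x ∈ ℚ_19 : v_19(x) ≥ 0} and ℤ_19^× = {x ∈ ℤ_19 : v_19(x) = 0}. Here v_19(35/969) = v_19(num) − v_19(den) = -1; compare against these criteria.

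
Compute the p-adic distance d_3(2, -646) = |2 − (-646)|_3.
d_3(2, -646) = 1/81

Step 1 — x − y = 2 − (-646) = 648. Step 2 — v_3(648) = 4 (factor: 648 = (3^4 · 8); the sign does not affect v_p). Step 3 — |x − y|_3 = 3^{-4} = 1/81.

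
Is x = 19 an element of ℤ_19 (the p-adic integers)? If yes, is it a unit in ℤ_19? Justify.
x ∈ ℤ_19 but not a unit; v_19(x) = 1 > 0

ℤ_19 = {x ∈ ℚ_19 : v_19(x) ≥ 0} and ℤ_19^× = {x ∈ ℤ_19 : v_19(x) = 0}. Here v_19(19) = v_19(num) − v_19(den) = 1; compare against these criteria.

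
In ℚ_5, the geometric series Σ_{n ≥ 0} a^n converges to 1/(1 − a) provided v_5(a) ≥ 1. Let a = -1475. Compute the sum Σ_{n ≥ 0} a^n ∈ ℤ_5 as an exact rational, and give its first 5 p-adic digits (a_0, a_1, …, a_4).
Σ a^n = 1/(1 − a) = 1/1476;  first 5 digits = (1, 0, 1, 3, 3)

v_5(a) = 2 ≥ 1, so the series converges in ℤ_5 to 1/(1 − a) = 1/(1 − (-1475)) = 1/1476. Expand this rational in ℤ_5: compute digits iteratively via d_i = x_i mod 5, x_{i+1} = (x_i − d_i)/5. The first 5 digits are (1, 0, 1, 3, 3).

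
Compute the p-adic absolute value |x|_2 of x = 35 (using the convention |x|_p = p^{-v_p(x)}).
|35|_2 = 1

Step 1 — compute v_2(x) by factoring powers of 2 out of the numerator and denominator: v_2(35) = 0. Step 2 — apply |x|_p = p^{-v_p(x)} = 2^{0} = 1.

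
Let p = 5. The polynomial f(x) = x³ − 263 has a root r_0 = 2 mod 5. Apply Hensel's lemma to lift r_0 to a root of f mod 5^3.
r_2 = 67 (mod 125)

Hensel: r_{i+1} = r_i − f(r_i)/f′(r_i) mod 5^{i+2}, where f′(x) = 3x². Iterate:
  r_0 = 2 (mod 5)
  r_1 = 17 (mod 25)
  r_2 = 67 (mod 125)
Final: r = 67 with f(r) ≡ 0 mod 5^3.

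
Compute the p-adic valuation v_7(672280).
v_7(672280) = 5

v_7(n) is the largest exponent k such that 7^k divides n. Factor out: 672280 = 7^5 · 40. (Sign doesn't affect v_p.) So v_7(672280) = 5.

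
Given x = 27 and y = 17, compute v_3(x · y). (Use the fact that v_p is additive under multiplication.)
v_3(459) = 3

v_p(x) = 3 (factor: 27 = 3^3 · 1); v_p(y) = 0 (factor: 17 = 3^0 · 17). Additivity: v_p(xy) = v_p(x) + v_p(y) = 3 + 0 = 3. (Direct check: xy = 459 = 3^3 · (17).)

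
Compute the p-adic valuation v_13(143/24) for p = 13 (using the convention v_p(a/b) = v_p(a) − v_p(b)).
v_13(143/24) = 1

Factor powers of 13 from the numerator and denominator of the reduced fraction: 143 = 13^1 · 11 and 24 = 13^0 · 24. Apply v_p(a/b) = v_p(a) − v_p(b): v_13(143/24) = 1 − 0 = 1.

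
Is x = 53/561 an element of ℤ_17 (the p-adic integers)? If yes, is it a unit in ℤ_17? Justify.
x ∉ ℤ_17 (v_17(x) = -1 < 0)

ℤ_17 = {x ∈ ℚ_17 : v_17(x) ≥ 0} and ℤ_17^× = {x ∈ ℤ_17 : v_17(x) = 0}. Here v_17(53/561) = v_17(num) − v_17(den) = -1; compare against these criteria.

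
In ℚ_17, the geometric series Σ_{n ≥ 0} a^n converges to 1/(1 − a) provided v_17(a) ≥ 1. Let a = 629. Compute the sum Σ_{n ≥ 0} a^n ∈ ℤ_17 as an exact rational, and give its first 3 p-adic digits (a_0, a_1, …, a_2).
Σ a^n = 1/(1 − a) = -1/628;  first 3 digits = (1, 3, 11)

v_17(a) = 1 ≥ 1, so the series converges in ℤ_17 to 1/(1 − a) = 1/(1 − 629) = -1/628. Expand this rational in ℤ_17: compute digits iteratively via d_i = x_i mod 17, x_{i+1} = (x_i − d_i)/17. The first 3 digits are (1, 3, 11).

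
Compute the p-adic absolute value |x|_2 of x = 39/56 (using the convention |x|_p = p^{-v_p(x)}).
|39/56|_2 = 8

Step 1 — compute v_2(x) by factoring powers of 2 out of the numerator and denominator: v_2(39/56) = -3. Step 2 — apply |x|_p = p^{-v_p(x)} = 2^{3} = 8.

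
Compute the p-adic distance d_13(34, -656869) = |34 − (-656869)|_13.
d_13(34, -656869) = 1/28561

Step 1 — x − y = 34 − (-656869) = 656903. Step 2 — v_13(656903) = 4 (factor: 656903 = (13^4 · 23); the sign does not affect v_p). Step 3 — |x − y|_13 = 13^{-4} = 1/28561.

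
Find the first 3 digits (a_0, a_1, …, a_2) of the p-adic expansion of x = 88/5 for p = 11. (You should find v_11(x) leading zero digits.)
(a_0, …, a_2) = (0, 6, 4)

v_11(88/5) = 1, so a_0 = ... = a_0 = 0. Factor out: x = 11^1 · u with u = 8/5 a unit in ℤ_11. Expand u iteratively via a_{v+i} = u_i mod 11, u_{i+1} = (u_i − a_{v+i})/11:
  u_0 = 8/5;  a_1 = 6;  u_1 = (u_0 − 6)/11 = -2/5
  u_1 = -2/5;  a_2 = 4;  u_2 = (u_1 − 4)/11 = -2/5
Digits: (0, 6, 4).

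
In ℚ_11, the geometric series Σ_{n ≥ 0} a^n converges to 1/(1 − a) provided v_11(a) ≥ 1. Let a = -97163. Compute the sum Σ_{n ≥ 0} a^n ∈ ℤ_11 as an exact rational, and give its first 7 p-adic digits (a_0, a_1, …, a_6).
Σ a^n = 1/(1 − a) = 1/97164;  first 7 digits = (1, 0, 0, 4, 4, 10, 4)

v_11(a) = 3 ≥ 1, so the series converges in ℤ_11 to 1/(1 − a) = 1/(1 − (-97163)) = 1/97164. Expand this rational in ℤ_11: compute digits iteratively via d_i = x_i mod 11, x_{i+1} = (x_i − d_i)/11. The first 7 digits are (1, 0, 0, 4, 4, 10, 4).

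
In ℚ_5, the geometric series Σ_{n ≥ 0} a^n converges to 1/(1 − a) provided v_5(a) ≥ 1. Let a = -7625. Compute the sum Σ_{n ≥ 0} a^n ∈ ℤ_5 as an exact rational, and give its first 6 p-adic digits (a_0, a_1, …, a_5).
Σ a^n = 1/(1 − a) = 1/7626;  first 6 digits = (1, 0, 0, 4, 2, 2)

v_5(a) = 3 ≥ 1, so the series converges in ℤ_5 to 1/(1 − a) = 1/(1 − (-7625)) = 1/7626. Expand this rational in ℤ_5: compute digits iteratively via d_i = x_i mod 5, x_{i+1} = (x_i − d_i)/5. The first 6 digits are (1, 0, 0, 4, 2, 2).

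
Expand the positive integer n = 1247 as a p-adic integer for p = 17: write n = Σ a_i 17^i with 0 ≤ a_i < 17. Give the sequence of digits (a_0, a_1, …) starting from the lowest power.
(a_0, a_1, …) = (6, 5, 4)

Repeated division by 17 gives the digits low-to-high: 1247 = 6 + 5·17^1 + 4·17^2. Digit sequence: (6, 5, 4).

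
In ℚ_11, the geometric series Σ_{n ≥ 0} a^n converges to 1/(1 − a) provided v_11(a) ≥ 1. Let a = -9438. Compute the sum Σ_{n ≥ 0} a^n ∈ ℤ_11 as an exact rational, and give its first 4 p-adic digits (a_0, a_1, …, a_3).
Σ a^n = 1/(1 − a) = 1/9439;  first 4 digits = (1, 0, 10, 3)

v_11(a) = 2 ≥ 1, so the series converges in ℤ_11 to 1/(1 − a) = 1/(1 − (-9438)) = 1/9439. Expand this rational in ℤ_11: compute digits iteratively via d_i = x_i mod 11, x_{i+1} = (x_i − d_i)/11. The first 4 digits are (1, 0, 10, 3).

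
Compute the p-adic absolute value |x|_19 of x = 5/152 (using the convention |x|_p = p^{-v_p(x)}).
|5/152|_19 = 19

Step 1 — compute v_19(x) by factoring powers of 19 out of the numerator and denominator: v_19(5/152) = -1. Step 2 — apply |x|_p = p^{-v_p(x)} = 19^{1} = 19.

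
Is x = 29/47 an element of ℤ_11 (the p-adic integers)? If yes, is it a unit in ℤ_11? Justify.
x ∈ ℤ_11^× (unit); v_11(x) = 0

ℤ_11 = {x ∈ ℚ_11 : v_11(x) ≥ 0} and ℤ_11^× = {x ∈ ℤ_11 : v_11(x) = 0}. Here v_11(29/47) = v_11(num) − v_11(den) = 0; compare against these criteria.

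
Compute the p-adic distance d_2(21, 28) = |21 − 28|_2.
d_2(21, 28) = 1

Step 1 — x − y = 21 − 28 = -7. Step 2 — v_2(-7) = 0 (factor: -7 = −(2^0 · 7); the sign does not affect v_p). Step 3 — |x − y|_2 = 2^{0} = 1.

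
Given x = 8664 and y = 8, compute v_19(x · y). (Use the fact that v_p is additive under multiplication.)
v_19(69312) = 2

v_p(x) = 2 (factor: 8664 = 19^2 · 24); v_p(y) = 0 (factor: 8 = 19^0 · 8). Additivity: v_p(xy) = v_p(x) + v_p(y) = 2 + 0 = 2. (Direct check: xy = 69312 = 19^2 · (192).)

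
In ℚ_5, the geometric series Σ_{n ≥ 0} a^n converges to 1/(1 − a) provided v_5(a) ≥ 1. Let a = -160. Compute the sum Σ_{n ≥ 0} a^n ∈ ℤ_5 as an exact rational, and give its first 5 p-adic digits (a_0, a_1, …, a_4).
Σ a^n = 1/(1 − a) = 1/161;  first 5 digits = (1, 3, 2, 0, 3)

v_5(a) = 1 ≥ 1, so the series converges in ℤ_5 to 1/(1 − a) = 1/(1 − (-160)) = 1/161. Expand this rational in ℤ_5: compute digits iteratively via d_i = x_i mod 5, x_{i+1} = (x_i − d_i)/5. The first 5 digits are (1, 3, 2, 0, 3).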